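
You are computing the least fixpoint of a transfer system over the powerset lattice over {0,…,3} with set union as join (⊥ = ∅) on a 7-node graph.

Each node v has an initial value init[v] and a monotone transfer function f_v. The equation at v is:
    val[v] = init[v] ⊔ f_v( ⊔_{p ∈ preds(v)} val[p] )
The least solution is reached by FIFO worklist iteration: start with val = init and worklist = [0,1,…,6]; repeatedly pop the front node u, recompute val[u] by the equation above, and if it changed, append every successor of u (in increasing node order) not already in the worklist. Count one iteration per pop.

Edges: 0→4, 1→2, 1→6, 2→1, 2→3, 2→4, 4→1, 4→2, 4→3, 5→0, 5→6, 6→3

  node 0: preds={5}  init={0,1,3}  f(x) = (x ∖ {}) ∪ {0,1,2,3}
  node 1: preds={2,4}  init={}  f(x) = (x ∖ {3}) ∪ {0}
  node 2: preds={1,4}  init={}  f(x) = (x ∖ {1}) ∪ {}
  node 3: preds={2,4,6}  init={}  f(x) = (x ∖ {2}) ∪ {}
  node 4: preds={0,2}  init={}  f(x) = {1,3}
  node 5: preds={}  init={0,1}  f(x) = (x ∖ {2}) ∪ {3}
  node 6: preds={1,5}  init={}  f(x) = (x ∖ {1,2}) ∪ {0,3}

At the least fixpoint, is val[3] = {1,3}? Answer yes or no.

Trace (14 dequeues):
  [1] u=0 | in {0,1} | out {0,1,2,3} | prev {0,1,3} | push {}
  [2] u=1 | in {} | out {0} | prev {} | push {}
  [3] u=2 | in {0} | out {0} | prev {} | push {1}
  [4] u=3 | in {0} | out {0} | prev {} | push {}
  [5] u=4 | in {0,1,2,3} | out {1,3} | prev {} | push {2,3}
  [6] u=5 | in {} | out {0,1,3} | prev {0,1} | push {0}
  [7] u=6 | in {0,1,3} | out {0,3} | prev {} | push {}
  [8] u=1 | in {0,1,3} | out {0,1} | prev {0} | push {6}
  [9] u=2 | in {0,1,3} | out {0,3} | prev {0} | push {1,4}
  [10] u=3 | in {0,1,3} | out {0,1,3} | prev {0} | push {}
  [11] u=0 | in {0,1,3} | out {0,1,2,3} | ==
  [12] u=6 | in {0,1,3} | out {0,3} | ==
  [13] u=1 | in {0,1,3} | out {0,1} | ==
  [14] u=4 | in {0,1,2,3} | out {1,3} | ==

Converged values:
  [0] {0,1,2,3}
  [1] {0,1}
  [2] {0,3}
  [3] {0,1,3}
  [4] {1,3}
  [5] {0,1,3}
  [6] {0,3}

no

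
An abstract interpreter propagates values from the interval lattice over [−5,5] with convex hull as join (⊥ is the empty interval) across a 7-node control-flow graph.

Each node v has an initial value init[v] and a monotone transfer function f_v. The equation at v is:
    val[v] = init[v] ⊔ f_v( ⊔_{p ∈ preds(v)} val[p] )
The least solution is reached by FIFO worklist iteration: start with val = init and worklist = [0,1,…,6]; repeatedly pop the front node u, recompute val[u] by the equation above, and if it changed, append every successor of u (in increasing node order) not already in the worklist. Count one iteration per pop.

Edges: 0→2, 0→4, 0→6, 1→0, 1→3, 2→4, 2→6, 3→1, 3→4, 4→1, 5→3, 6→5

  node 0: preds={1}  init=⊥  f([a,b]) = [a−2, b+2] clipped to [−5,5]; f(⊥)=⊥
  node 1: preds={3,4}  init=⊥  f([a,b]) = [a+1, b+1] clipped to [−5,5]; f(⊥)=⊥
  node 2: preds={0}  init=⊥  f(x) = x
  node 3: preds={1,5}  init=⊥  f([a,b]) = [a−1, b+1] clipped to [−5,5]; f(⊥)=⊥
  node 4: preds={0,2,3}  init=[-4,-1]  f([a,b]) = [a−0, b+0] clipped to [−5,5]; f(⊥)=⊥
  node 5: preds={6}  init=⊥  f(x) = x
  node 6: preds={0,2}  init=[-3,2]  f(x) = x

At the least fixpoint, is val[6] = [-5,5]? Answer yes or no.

yes

Iteration log — 31 steps:
  step 1. node 0  ⊔preds=⊥  new=⊥  stable
  step 2. node 1  ⊔preds=[-4,-1]  new=[-3,0]  old=⊥  +wl: 0
  step 3. node 2  ⊔preds=⊥  new=⊥  stable
  step 4. node 3  ⊔preds=[-3,0]  new=[-4,1]  old=⊥  +wl: 1
  step 5. node 4  ⊔preds=[-4,1]  new=[-4,1]  old=[-4,-1]  +wl: 
  step 6. node 5  ⊔preds=[-3,2]  new=[-3,2]  old=⊥  +wl: 3
  step 7. node 6  ⊔preds=⊥  new=[-3,2]  stable
  step 8. node 0  ⊔preds=[-3,0]  new=[-5,2]  old=⊥  +wl: 2,4,6
  step 9. node 1  ⊔preds=[-4,1]  new=[-3,2]  old=[-3,0]  +wl: 0
  step 10. node 3  ⊔preds=[-3,2]  new=[-4,3]  old=[-4,1]  +wl: 1
  step 11. node 2  ⊔preds=[-5,2]  new=[-5,2]  old=⊥  +wl: 
  step 12. node 4  ⊔preds=[-5,3]  new=[-5,3]  old=[-4,1]  +wl: 
  step 13. node 6  ⊔preds=[-5,2]  new=[-5,2]  old=[-3,2]  +wl: 5
  step 14. node 0  ⊔preds=[-3,2]  new=[-5,4]  old=[-5,2]  +wl: 2,4,6
  step 15. node 1  ⊔preds=[-5,3]  new=[-4,4]  old=[-3,2]  +wl: 0,3
  step 16. node 5  ⊔preds=[-5,2]  new=[-5,2]  old=[-3,2]  +wl: 
  step 17. node 2  ⊔preds=[-5,4]  new=[-5,4]  old=[-5,2]  +wl: 
  step 18. node 4  ⊔preds=[-5,4]  new=[-5,4]  old=[-5,3]  +wl: 1
  step 19. node 6  ⊔preds=[-5,4]  new=[-5,4]  old=[-5,2]  +wl: 5
  step 20. node 0  ⊔preds=[-4,4]  new=[-5,5]  old=[-5,4]  +wl: 2,4,6
  step 21. node 3  ⊔preds=[-5,4]  new=[-5,5]  old=[-4,3]  +wl: 
  step 22. node 1  ⊔preds=[-5,5]  new=[-4,5]  old=[-4,4]  +wl: 0,3
  step 23. node 5  ⊔preds=[-5,4]  new=[-5,4]  old=[-5,2]  +wl: 
  step 24. node 2  ⊔preds=[-5,5]  new=[-5,5]  old=[-5,4]  +wl: 
  step 25. node 4  ⊔preds=[-5,5]  new=[-5,5]  old=[-5,4]  +wl: 1
  step 26. node 6  ⊔preds=[-5,5]  new=[-5,5]  old=[-5,4]  +wl: 5
  step 27. node 0  ⊔preds=[-4,5]  new=[-5,5]  stable
  step 28. node 3  ⊔preds=[-5,5]  new=[-5,5]  stable
  step 29. node 1  ⊔preds=[-5,5]  new=[-4,5]  stable
  step 30. node 5  ⊔preds=[-5,5]  new=[-5,5]  old=[-5,4]  +wl: 3
  step 31. node 3  ⊔preds=[-5,5]  new=[-5,5]  stable

Least fixpoint reached:
  node 0: [-5,5]
  node 1: [-4,5]
  node 2: [-5,5]
  node 3: [-5,5]
  node 4: [-5,5]
  node 5: [-5,5]
  node 6: [-5,5]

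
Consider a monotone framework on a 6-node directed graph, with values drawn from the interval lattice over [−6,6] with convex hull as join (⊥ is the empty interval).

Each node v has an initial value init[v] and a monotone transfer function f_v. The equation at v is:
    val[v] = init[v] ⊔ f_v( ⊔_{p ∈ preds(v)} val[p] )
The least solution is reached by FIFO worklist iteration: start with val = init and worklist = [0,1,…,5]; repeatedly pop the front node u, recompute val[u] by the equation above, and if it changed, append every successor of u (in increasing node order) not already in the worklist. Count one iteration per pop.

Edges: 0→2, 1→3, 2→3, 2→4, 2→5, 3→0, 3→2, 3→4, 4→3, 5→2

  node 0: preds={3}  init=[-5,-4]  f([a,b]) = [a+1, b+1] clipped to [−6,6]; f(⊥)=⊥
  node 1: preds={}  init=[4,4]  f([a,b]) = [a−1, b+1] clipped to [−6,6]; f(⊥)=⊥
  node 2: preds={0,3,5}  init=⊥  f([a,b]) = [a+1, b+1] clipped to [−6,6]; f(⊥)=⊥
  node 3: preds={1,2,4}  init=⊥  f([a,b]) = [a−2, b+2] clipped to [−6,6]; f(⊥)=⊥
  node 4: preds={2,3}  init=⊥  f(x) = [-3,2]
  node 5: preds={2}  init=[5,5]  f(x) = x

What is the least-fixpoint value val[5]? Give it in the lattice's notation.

Iteration log — 12 steps:
  step 1. node 0  ⊔preds=⊥  new=[-5,-4]  stable
  step 2. node 1  ⊔preds=⊥  new=[4,4]  stable
  step 3. node 2  ⊔preds=[-5,5]  new=[-4,6]  old=⊥  +wl: 
  step 4. node 3  ⊔preds=[-4,6]  new=[-6,6]  old=⊥  +wl: 0,2
  step 5. node 4  ⊔preds=[-6,6]  new=[-3,2]  old=⊥  +wl: 3
  step 6. node 5  ⊔preds=[-4,6]  new=[-4,6]  old=[5,5]  +wl: 
  step 7. node 0  ⊔preds=[-6,6]  new=[-5,6]  old=[-5,-4]  +wl: 
  step 8. node 2  ⊔preds=[-6,6]  new=[-5,6]  old=[-4,6]  +wl: 4,5
  step 9. node 3  ⊔preds=[-5,6]  new=[-6,6]  stable
  step 10. node 4  ⊔preds=[-6,6]  new=[-3,2]  stable
  step 11. node 5  ⊔preds=[-5,6]  new=[-5,6]  old=[-4,6]  +wl: 2
  step 12. node 2  ⊔preds=[-6,6]  new=[-5,6]  stable

Least fixpoint reached:
  node 0: [-5,6]
  node 1: [4,4]
  node 2: [-5,6]
  node 3: [-6,6]
  node 4: [-3,2]
  node 5: [-5,6]

[-5,6]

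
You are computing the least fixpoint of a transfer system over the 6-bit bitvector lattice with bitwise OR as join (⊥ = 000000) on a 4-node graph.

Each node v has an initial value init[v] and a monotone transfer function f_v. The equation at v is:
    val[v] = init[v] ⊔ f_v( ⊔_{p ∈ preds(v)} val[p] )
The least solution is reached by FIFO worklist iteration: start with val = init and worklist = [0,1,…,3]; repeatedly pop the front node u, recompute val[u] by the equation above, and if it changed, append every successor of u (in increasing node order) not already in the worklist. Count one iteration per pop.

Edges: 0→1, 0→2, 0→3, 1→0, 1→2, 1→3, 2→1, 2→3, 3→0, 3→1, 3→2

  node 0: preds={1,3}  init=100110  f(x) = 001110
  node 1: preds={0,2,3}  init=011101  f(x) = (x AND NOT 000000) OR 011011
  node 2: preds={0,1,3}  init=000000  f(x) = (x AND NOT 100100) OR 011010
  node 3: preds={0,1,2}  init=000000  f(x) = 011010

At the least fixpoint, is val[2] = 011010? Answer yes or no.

Worklist (7 pops):
  #1 pop 0: in=011101 → 101110 (was 100110); enqueue []
  #2 pop 1: in=101110 → 111111 (was 011101); enqueue [0]
  #3 pop 2: in=111111 → 011011 (was 000000); enqueue [1]
  #4 pop 3: in=111111 → 011010 (was 000000); enqueue [2]
  #5 pop 0: in=111111 → 101110 (no change)
  #6 pop 1: in=111111 → 111111 (no change)
  #7 pop 2: in=111111 → 011011 (no change)

Fixpoint:
  val[0] = 101110
  val[1] = 111111
  val[2] = 011011
  val[3] = 011010

no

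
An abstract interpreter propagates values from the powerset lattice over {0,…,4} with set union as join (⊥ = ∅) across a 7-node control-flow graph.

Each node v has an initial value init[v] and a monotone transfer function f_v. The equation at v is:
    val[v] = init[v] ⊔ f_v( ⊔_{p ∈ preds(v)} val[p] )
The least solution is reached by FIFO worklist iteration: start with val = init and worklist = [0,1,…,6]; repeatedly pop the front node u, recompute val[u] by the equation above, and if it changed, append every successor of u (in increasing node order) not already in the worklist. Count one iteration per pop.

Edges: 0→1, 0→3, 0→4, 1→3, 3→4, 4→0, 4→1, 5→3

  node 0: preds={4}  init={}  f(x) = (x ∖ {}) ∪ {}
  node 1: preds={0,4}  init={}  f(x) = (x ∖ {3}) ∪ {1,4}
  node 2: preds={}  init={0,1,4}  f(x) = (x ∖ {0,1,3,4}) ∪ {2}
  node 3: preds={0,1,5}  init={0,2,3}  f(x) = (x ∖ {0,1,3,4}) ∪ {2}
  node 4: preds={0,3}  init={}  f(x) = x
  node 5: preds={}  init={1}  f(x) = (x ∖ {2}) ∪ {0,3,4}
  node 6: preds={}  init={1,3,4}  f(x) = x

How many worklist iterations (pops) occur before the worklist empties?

Worklist (11 pops):
  #1 pop 0: in={} → {} (no change)
  #2 pop 1: in={} → {1,4} (was {}); enqueue []
  #3 pop 2: in={} → {0,1,2,4} (was {0,1,4}); enqueue []
  #4 pop 3: in={1,4} → {0,2,3} (no change)
  #5 pop 4: in={0,2,3} → {0,2,3} (was {}); enqueue [0,1]
  #6 pop 5: in={} → {0,1,3,4} (was {1}); enqueue [3]
  #7 pop 6: in={} → {1,3,4} (no change)
  #8 pop 0: in={0,2,3} → {0,2,3} (was {}); enqueue [4]
  #9 pop 1: in={0,2,3} → {0,1,2,4} (was {1,4}); enqueue []
  #10 pop 3: in={0,1,2,3,4} → {0,2,3} (no change)
  #11 pop 4: in={0,2,3} → {0,2,3} (no change)

Fixpoint:
  val[0] = {0,2,3}
  val[1] = {0,1,2,4}
  val[2] = {0,1,2,4}
  val[3] = {0,2,3}
  val[4] = {0,2,3}
  val[5] = {0,1,3,4}
  val[6] = {1,3,4}

11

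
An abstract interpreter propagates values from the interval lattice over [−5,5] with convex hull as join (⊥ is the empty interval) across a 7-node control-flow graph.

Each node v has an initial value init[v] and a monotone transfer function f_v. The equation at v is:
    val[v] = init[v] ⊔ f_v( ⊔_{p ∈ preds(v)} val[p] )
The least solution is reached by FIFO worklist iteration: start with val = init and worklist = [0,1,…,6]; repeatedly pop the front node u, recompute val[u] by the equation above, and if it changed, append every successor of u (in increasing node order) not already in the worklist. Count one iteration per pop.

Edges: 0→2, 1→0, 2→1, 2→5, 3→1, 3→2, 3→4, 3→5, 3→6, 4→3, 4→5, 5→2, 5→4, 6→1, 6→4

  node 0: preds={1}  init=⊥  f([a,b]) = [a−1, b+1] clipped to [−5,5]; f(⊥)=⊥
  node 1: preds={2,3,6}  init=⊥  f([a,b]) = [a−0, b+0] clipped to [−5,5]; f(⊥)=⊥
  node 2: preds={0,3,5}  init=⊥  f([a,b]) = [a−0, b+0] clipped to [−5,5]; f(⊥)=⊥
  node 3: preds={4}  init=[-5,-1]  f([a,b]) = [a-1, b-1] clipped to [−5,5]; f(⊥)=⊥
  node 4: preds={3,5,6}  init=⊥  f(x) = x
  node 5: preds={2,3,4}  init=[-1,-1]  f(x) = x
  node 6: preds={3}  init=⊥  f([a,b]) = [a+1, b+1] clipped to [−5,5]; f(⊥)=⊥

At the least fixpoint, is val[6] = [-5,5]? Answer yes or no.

Iteration log — 61 steps:
  step 1. node 0  ⊔preds=⊥  new=⊥  stable
  step 2. node 1  ⊔preds=[-5,-1]  new=[-5,-1]  old=⊥  +wl: 0
  step 3. node 2  ⊔preds=[-5,-1]  new=[-5,-1]  old=⊥  +wl: 1
  step 4. node 3  ⊔preds=⊥  new=[-5,-1]  stable
  step 5. node 4  ⊔preds=[-5,-1]  new=[-5,-1]  old=⊥  +wl: 3
  step 6. node 5  ⊔preds=[-5,-1]  new=[-5,-1]  old=[-1,-1]  +wl: 2,4
  step 7. node 6  ⊔preds=[-5,-1]  new=[-4,0]  old=⊥  +wl: 
  step 8. node 0  ⊔preds=[-5,-1]  new=[-5,0]  old=⊥  +wl: 
  step 9. node 1  ⊔preds=[-5,0]  new=[-5,0]  old=[-5,-1]  +wl: 0
  step 10. node 3  ⊔preds=[-5,-1]  new=[-5,-1]  stable
  step 11. node 2  ⊔preds=[-5,0]  new=[-5,0]  old=[-5,-1]  +wl: 1,5
  step 12. node 4  ⊔preds=[-5,0]  new=[-5,0]  old=[-5,-1]  +wl: 3
  step 13. node 0  ⊔preds=[-5,0]  new=[-5,1]  old=[-5,0]  +wl: 2
  step 14. node 1  ⊔preds=[-5,0]  new=[-5,0]  stable
  step 15. node 5  ⊔preds=[-5,0]  new=[-5,0]  old=[-5,-1]  +wl: 4
  step 16. node 3  ⊔preds=[-5,0]  new=[-5,-1]  stable
  step 17. node 2  ⊔preds=[-5,1]  new=[-5,1]  old=[-5,0]  +wl: 1,5
  step 18. node 4  ⊔preds=[-5,0]  new=[-5,0]  stable
  step 19. node 1  ⊔preds=[-5,1]  new=[-5,1]  old=[-5,0]  +wl: 0
  step 20. node 5  ⊔preds=[-5,1]  new=[-5,1]  old=[-5,0]  +wl: 2,4
  step 21. node 0  ⊔preds=[-5,1]  new=[-5,2]  old=[-5,1]  +wl: 
  step 22. node 2  ⊔preds=[-5,2]  new=[-5,2]  old=[-5,1]  +wl: 1,5
  step 23. node 4  ⊔preds=[-5,1]  new=[-5,1]  old=[-5,0]  +wl: 3
  step 24. node 1  ⊔preds=[-5,2]  new=[-5,2]  old=[-5,1]  +wl: 0
  step 25. node 5  ⊔preds=[-5,2]  new=[-5,2]  old=[-5,1]  +wl: 2,4
  step 26. node 3  ⊔preds=[-5,1]  new=[-5,0]  old=[-5,-1]  +wl: 1,5,6
  step 27. node 0  ⊔preds=[-5,2]  new=[-5,3]  old=[-5,2]  +wl: 
  step 28. node 2  ⊔preds=[-5,3]  new=[-5,3]  old=[-5,2]  +wl: 
  step 29. node 4  ⊔preds=[-5,2]  new=[-5,2]  old=[-5,1]  +wl: 3
  step 30. node 1  ⊔preds=[-5,3]  new=[-5,3]  old=[-5,2]  +wl: 0
  step 31. node 5  ⊔preds=[-5,3]  new=[-5,3]  old=[-5,2]  +wl: 2,4
  step 32. node 6  ⊔preds=[-5,0]  new=[-4,1]  old=[-4,0]  +wl: 1
  step 33. node 3  ⊔preds=[-5,2]  new=[-5,1]  old=[-5,0]  +wl: 5,6
  step 34. node 0  ⊔preds=[-5,3]  new=[-5,4]  old=[-5,3]  +wl: 
  step 35. node 2  ⊔preds=[-5,4]  new=[-5,4]  old=[-5,3]  +wl: 
  step 36. node 4  ⊔preds=[-5,3]  new=[-5,3]  old=[-5,2]  +wl: 3
  step 37. node 1  ⊔preds=[-5,4]  new=[-5,4]  old=[-5,3]  +wl: 0
  step 38. node 5  ⊔preds=[-5,4]  new=[-5,4]  old=[-5,3]  +wl: 2,4
  step 39. node 6  ⊔preds=[-5,1]  new=[-4,2]  old=[-4,1]  +wl: 1
  step 40. node 3  ⊔preds=[-5,3]  new=[-5,2]  old=[-5,1]  +wl: 5,6
  step 41. node 0  ⊔preds=[-5,4]  new=[-5,5]  old=[-5,4]  +wl: 
  step 42. node 2  ⊔preds=[-5,5]  new=[-5,5]  old=[-5,4]  +wl: 
  step 43. node 4  ⊔preds=[-5,4]  new=[-5,4]  old=[-5,3]  +wl: 3
  step 44. node 1  ⊔preds=[-5,5]  new=[-5,5]  old=[-5,4]  +wl: 0
  step 45. node 5  ⊔preds=[-5,5]  new=[-5,5]  old=[-5,4]  +wl: 2,4
  step 46. node 6  ⊔preds=[-5,2]  new=[-4,3]  old=[-4,2]  +wl: 1
  step 47. node 3  ⊔preds=[-5,4]  new=[-5,3]  old=[-5,2]  +wl: 5,6
  step 48. node 0  ⊔preds=[-5,5]  new=[-5,5]  stable
  step 49. node 2  ⊔preds=[-5,5]  new=[-5,5]  stable
  step 50. node 4  ⊔preds=[-5,5]  new=[-5,5]  old=[-5,4]  +wl: 3
  step 51. node 1  ⊔preds=[-5,5]  new=[-5,5]  stable
  step 52. node 5  ⊔preds=[-5,5]  new=[-5,5]  stable
  step 53. node 6  ⊔preds=[-5,3]  new=[-4,4]  old=[-4,3]  +wl: 1,4
  step 54. node 3  ⊔preds=[-5,5]  new=[-5,4]  old=[-5,3]  +wl: 2,5,6
  step 55. node 1  ⊔preds=[-5,5]  new=[-5,5]  stable
  step 56. node 4  ⊔preds=[-5,5]  new=[-5,5]  stable
  step 57. node 2  ⊔preds=[-5,5]  new=[-5,5]  stable
  step 58. node 5  ⊔preds=[-5,5]  new=[-5,5]  stable
  step 59. node 6  ⊔preds=[-5,4]  new=[-4,5]  old=[-4,4]  +wl: 1,4
  step 60. node 1  ⊔preds=[-5,5]  new=[-5,5]  stable
  step 61. node 4  ⊔preds=[-5,5]  new=[-5,5]  stable

Least fixpoint reached:
  node 0: [-5,5]
  node 1: [-5,5]
  node 2: [-5,5]
  node 3: [-5,4]
  node 4: [-5,5]
  node 5: [-5,5]
  node 6: [-4,5]

no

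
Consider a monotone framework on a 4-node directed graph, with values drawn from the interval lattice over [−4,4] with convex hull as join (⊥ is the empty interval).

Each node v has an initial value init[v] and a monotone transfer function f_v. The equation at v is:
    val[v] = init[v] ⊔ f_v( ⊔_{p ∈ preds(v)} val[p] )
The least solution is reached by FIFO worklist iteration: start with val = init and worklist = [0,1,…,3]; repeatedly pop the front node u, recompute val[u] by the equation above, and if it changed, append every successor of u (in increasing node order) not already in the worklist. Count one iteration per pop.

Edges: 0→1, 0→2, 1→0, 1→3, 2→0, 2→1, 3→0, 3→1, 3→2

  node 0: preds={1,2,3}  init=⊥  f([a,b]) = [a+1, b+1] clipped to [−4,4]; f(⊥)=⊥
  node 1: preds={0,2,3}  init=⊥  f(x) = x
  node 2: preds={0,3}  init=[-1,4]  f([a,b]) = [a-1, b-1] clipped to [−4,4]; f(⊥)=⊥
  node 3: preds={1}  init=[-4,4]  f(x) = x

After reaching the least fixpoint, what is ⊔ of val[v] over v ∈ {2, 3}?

Worklist (6 pops):
  #1 pop 0: in=[-4,4] → [-3,4] (was ⊥); enqueue []
  #2 pop 1: in=[-4,4] → [-4,4] (was ⊥); enqueue [0]
  #3 pop 2: in=[-4,4] → [-4,4] (was [-1,4]); enqueue [1]
  #4 pop 3: in=[-4,4] → [-4,4] (no change)
  #5 pop 0: in=[-4,4] → [-3,4] (no change)
  #6 pop 1: in=[-4,4] → [-4,4] (no change)

Fixpoint:
  val[0] = [-3,4]
  val[1] = [-4,4]
  val[2] = [-4,4]
  val[3] = [-4,4]

[-4,4]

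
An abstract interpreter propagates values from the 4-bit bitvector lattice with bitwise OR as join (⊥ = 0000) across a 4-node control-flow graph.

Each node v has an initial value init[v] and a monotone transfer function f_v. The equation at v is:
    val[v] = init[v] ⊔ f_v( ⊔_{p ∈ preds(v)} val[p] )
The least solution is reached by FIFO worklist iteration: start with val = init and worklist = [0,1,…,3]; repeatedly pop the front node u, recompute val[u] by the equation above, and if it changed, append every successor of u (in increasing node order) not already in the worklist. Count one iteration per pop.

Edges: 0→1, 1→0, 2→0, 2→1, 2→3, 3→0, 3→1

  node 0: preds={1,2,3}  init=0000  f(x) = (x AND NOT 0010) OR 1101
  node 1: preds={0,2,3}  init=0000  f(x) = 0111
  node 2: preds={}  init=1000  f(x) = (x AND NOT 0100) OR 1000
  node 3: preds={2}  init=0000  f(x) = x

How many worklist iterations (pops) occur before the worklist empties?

Worklist (6 pops):
  #1 pop 0: in=1000 → 1101 (was 0000); enqueue []
  #2 pop 1: in=1101 → 0111 (was 0000); enqueue [0]
  #3 pop 2: in=0000 → 1000 (no change)
  #4 pop 3: in=1000 → 1000 (was 0000); enqueue [1]
  #5 pop 0: in=1111 → 1101 (no change)
  #6 pop 1: in=1101 → 0111 (no change)

Fixpoint:
  val[0] = 1101
  val[1] = 0111
  val[2] = 1000
  val[3] = 1000

6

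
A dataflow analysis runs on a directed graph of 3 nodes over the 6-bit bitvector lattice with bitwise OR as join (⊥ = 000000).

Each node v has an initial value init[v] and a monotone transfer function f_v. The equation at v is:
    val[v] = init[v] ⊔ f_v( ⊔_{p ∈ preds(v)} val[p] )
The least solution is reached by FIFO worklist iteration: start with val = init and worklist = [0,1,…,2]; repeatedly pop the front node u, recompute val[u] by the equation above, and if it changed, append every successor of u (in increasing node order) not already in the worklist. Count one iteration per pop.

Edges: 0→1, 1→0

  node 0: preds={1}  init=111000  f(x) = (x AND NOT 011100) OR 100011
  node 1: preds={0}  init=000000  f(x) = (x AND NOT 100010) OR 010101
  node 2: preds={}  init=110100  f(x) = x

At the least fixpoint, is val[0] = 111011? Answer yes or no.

yes

Iteration log — 4 steps:
  step 1. node 0  ⊔preds=000000  new=111011  old=111000  +wl: 
  step 2. node 1  ⊔preds=111011  new=011101  old=000000  +wl: 0
  step 3. node 2  ⊔preds=000000  new=110100  stable
  step 4. node 0  ⊔preds=011101  new=111011  stable

Least fixpoint reached:
  node 0: 111011
  node 1: 011101
  node 2: 110100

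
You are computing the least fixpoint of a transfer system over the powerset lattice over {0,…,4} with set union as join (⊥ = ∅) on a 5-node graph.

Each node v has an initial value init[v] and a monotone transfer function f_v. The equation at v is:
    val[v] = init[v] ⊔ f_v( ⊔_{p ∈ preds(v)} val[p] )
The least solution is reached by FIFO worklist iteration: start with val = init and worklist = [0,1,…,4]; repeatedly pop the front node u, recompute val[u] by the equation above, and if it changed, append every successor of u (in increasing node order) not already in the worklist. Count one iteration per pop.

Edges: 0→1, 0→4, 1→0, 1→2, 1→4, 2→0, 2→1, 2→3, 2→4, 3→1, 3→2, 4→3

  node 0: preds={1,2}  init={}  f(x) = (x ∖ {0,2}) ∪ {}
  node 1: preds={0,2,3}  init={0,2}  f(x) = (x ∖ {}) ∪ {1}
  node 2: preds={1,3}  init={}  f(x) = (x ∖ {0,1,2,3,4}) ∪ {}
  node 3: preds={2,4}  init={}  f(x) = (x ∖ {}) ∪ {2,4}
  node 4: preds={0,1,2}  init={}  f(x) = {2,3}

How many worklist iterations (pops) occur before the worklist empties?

Trace (17 dequeues):
  [1] u=0 | in {0,2} | out {} | ==
  [2] u=1 | in {} | out {0,1,2} | prev {0,2} | push {0}
  [3] u=2 | in {0,1,2} | out {} | ==
  [4] u=3 | in {} | out {2,4} | prev {} | push {1,2}
  [5] u=4 | in {0,1,2} | out {2,3} | prev {} | push {3}
  [6] u=0 | in {0,1,2} | out {1} | prev {} | push {4}
  [7] u=1 | in {1,2,4} | out {0,1,2,4} | prev {0,1,2} | push {0}
  [8] u=2 | in {0,1,2,4} | out {} | ==
  [9] u=3 | in {2,3} | out {2,3,4} | prev {2,4} | push {1,2}
  [10] u=4 | in {0,1,2,4} | out {2,3} | ==
  [11] u=0 | in {0,1,2,4} | out {1,4} | prev {1} | push {4}
  [12] u=1 | in {1,2,3,4} | out {0,1,2,3,4} | prev {0,1,2,4} | push {0}
  [13] u=2 | in {0,1,2,3,4} | out {} | ==
  [14] u=4 | in {0,1,2,3,4} | out {2,3} | ==
  [15] u=0 | in {0,1,2,3,4} | out {1,3,4} | prev {1,4} | push {1,4}
  [16] u=1 | in {1,2,3,4} | out {0,1,2,3,4} | ==
  [17] u=4 | in {0,1,2,3,4} | out {2,3} | ==

Converged values:
  [0] {1,3,4}
  [1] {0,1,2,3,4}
  [2] {}
  [3] {2,3,4}
  [4] {2,3}

17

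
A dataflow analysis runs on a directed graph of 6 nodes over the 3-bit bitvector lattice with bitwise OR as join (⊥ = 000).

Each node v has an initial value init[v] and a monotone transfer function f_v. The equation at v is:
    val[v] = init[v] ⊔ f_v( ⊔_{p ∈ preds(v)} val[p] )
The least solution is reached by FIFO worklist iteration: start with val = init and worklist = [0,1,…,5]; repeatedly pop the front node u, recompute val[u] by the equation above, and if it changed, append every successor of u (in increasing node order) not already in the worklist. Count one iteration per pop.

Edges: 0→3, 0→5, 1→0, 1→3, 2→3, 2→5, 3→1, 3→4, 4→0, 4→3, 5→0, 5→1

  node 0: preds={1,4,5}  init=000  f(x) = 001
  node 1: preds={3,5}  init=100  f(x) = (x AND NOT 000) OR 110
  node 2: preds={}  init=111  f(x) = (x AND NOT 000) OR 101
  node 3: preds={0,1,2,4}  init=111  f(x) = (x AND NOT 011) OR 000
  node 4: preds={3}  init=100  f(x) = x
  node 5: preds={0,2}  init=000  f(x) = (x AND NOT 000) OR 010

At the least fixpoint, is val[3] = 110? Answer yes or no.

Iteration log — 9 steps:
  step 1. node 0  ⊔preds=100  new=001  old=000  +wl: 
  step 2. node 1  ⊔preds=111  new=111  old=100  +wl: 0
  step 3. node 2  ⊔preds=000  new=111  stable
  step 4. node 3  ⊔preds=111  new=111  stable
  step 5. node 4  ⊔preds=111  new=111  old=100  +wl: 3
  step 6. node 5  ⊔preds=111  new=111  old=000  +wl: 1
  step 7. node 0  ⊔preds=111  new=001  stable
  step 8. node 3  ⊔preds=111  new=111  stable
  step 9. node 1  ⊔preds=111  new=111  stable

Least fixpoint reached:
  node 0: 001
  node 1: 111
  node 2: 111
  node 3: 111
  node 4: 111
  node 5: 111

no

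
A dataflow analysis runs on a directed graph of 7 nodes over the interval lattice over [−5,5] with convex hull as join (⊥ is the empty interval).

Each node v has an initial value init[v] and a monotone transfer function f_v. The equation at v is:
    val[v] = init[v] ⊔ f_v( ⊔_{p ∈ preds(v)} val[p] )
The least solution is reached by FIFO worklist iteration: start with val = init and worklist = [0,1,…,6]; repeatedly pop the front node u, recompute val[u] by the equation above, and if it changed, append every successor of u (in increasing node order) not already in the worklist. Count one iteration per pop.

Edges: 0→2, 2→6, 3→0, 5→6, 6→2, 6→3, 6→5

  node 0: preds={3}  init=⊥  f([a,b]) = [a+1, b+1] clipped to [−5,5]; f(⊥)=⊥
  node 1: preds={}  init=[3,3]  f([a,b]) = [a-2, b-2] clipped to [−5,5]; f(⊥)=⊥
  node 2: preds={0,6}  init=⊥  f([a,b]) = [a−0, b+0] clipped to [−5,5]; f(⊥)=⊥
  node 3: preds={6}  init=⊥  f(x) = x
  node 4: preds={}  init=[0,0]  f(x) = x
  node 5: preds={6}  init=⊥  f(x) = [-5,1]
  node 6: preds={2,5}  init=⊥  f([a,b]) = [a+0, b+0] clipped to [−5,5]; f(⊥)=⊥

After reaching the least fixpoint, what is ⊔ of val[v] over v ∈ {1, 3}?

[-5,5]

Iteration log — 36 steps:
  step 1. node 0  ⊔preds=⊥  new=⊥  stable
  step 2. node 1  ⊔preds=⊥  new=[3,3]  stable
  step 3. node 2  ⊔preds=⊥  new=⊥  stable
  step 4. node 3  ⊔preds=⊥  new=⊥  stable
  step 5. node 4  ⊔preds=⊥  new=[0,0]  stable
  step 6. node 5  ⊔preds=⊥  new=[-5,1]  old=⊥  +wl: 
  step 7. node 6  ⊔preds=[-5,1]  new=[-5,1]  old=⊥  +wl: 2,3,5
  step 8. node 2  ⊔preds=[-5,1]  new=[-5,1]  old=⊥  +wl: 6
  step 9. node 3  ⊔preds=[-5,1]  new=[-5,1]  old=⊥  +wl: 0
  step 10. node 5  ⊔preds=[-5,1]  new=[-5,1]  stable
  step 11. node 6  ⊔preds=[-5,1]  new=[-5,1]  stable
  step 12. node 0  ⊔preds=[-5,1]  new=[-4,2]  old=⊥  +wl: 2
  step 13. node 2  ⊔preds=[-5,2]  new=[-5,2]  old=[-5,1]  +wl: 6
  step 14. node 6  ⊔preds=[-5,2]  new=[-5,2]  old=[-5,1]  +wl: 2,3,5
  step 15. node 2  ⊔preds=[-5,2]  new=[-5,2]  stable
  step 16. node 3  ⊔preds=[-5,2]  new=[-5,2]  old=[-5,1]  +wl: 0
  step 17. node 5  ⊔preds=[-5,2]  new=[-5,1]  stable
  step 18. node 0  ⊔preds=[-5,2]  new=[-4,3]  old=[-4,2]  +wl: 2
  step 19. node 2  ⊔preds=[-5,3]  new=[-5,3]  old=[-5,2]  +wl: 6
  step 20. node 6  ⊔preds=[-5,3]  new=[-5,3]  old=[-5,2]  +wl: 2,3,5
  step 21. node 2  ⊔preds=[-5,3]  new=[-5,3]  stable
  step 22. node 3  ⊔preds=[-5,3]  new=[-5,3]  old=[-5,2]  +wl: 0
  step 23. node 5  ⊔preds=[-5,3]  new=[-5,1]  stable
  step 24. node 0  ⊔preds=[-5,3]  new=[-4,4]  old=[-4,3]  +wl: 2
  step 25. node 2  ⊔preds=[-5,4]  new=[-5,4]  old=[-5,3]  +wl: 6
  step 26. node 6  ⊔preds=[-5,4]  new=[-5,4]  old=[-5,3]  +wl: 2,3,5
  step 27. node 2  ⊔preds=[-5,4]  new=[-5,4]  stable
  step 28. node 3  ⊔preds=[-5,4]  new=[-5,4]  old=[-5,3]  +wl: 0
  step 29. node 5  ⊔preds=[-5,4]  new=[-5,1]  stable
  step 30. node 0  ⊔preds=[-5,4]  new=[-4,5]  old=[-4,4]  +wl: 2
  step 31. node 2  ⊔preds=[-5,5]  new=[-5,5]  old=[-5,4]  +wl: 6
  step 32. node 6  ⊔preds=[-5,5]  new=[-5,5]  old=[-5,4]  +wl: 2,3,5
  step 33. node 2  ⊔preds=[-5,5]  new=[-5,5]  stable
  step 34. node 3  ⊔preds=[-5,5]  new=[-5,5]  old=[-5,4]  +wl: 0
  step 35. node 5  ⊔preds=[-5,5]  new=[-5,1]  stable
  step 36. node 0  ⊔preds=[-5,5]  new=[-4,5]  stable

Least fixpoint reached:
  node 0: [-4,5]
  node 1: [3,3]
  node 2: [-5,5]
  node 3: [-5,5]
  node 4: [0,0]
  node 5: [-5,1]
  node 6: [-5,5]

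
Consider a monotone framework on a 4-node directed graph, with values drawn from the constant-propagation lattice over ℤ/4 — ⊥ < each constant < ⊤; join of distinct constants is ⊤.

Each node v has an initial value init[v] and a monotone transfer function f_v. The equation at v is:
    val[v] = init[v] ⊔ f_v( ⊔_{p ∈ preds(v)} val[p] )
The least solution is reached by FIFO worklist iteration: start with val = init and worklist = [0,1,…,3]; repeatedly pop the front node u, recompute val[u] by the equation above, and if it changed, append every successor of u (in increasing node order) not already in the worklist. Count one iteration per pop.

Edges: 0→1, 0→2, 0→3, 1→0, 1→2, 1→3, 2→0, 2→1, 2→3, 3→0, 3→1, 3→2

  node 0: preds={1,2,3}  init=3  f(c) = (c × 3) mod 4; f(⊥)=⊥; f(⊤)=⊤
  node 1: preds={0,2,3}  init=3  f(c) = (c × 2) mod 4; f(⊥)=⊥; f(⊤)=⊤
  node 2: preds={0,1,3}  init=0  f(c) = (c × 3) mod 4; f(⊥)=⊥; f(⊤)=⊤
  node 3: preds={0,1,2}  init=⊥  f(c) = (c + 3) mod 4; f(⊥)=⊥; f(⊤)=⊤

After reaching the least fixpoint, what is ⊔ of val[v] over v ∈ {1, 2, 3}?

⊤

Iteration log — 7 steps:
  step 1. node 0  ⊔preds=⊤  new=⊤  old=3  +wl: 
  step 2. node 1  ⊔preds=⊤  new=⊤  old=3  +wl: 0
  step 3. node 2  ⊔preds=⊤  new=⊤  old=0  +wl: 1
  step 4. node 3  ⊔preds=⊤  new=⊤  old=⊥  +wl: 2
  step 5. node 0  ⊔preds=⊤  new=⊤  stable
  step 6. node 1  ⊔preds=⊤  new=⊤  stable
  step 7. node 2  ⊔preds=⊤  new=⊤  stable

Least fixpoint reached:
  node 0: ⊤
  node 1: ⊤
  node 2: ⊤
  node 3: ⊤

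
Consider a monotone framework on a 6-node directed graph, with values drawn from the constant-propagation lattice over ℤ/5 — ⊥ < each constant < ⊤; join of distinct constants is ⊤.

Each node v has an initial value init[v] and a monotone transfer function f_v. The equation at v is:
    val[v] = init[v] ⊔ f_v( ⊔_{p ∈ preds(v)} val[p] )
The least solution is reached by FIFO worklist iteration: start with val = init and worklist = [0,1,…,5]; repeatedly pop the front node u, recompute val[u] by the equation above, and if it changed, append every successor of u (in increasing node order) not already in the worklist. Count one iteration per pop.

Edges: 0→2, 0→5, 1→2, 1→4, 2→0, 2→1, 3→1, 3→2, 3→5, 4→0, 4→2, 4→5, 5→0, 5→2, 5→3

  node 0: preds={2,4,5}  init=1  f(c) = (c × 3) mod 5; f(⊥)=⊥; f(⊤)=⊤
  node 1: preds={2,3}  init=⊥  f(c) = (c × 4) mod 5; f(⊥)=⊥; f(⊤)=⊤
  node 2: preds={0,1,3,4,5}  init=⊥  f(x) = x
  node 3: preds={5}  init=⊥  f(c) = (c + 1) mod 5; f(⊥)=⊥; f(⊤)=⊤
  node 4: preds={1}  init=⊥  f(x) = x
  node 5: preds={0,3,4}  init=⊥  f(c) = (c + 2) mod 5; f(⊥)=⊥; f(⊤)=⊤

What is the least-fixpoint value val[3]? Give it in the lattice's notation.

⊤

Trace (22 dequeues):
  [1] u=0 | in ⊥ | out 1 | ==
  [2] u=1 | in ⊥ | out ⊥ | ==
  [3] u=2 | in 1 | out 1 | prev ⊥ | push {0,1}
  [4] u=3 | in ⊥ | out ⊥ | ==
  [5] u=4 | in ⊥ | out ⊥ | ==
  [6] u=5 | in 1 | out 3 | prev ⊥ | push {2,3}
  [7] u=0 | in ⊤ | out ⊤ | prev 1 | push {5}
  [8] u=1 | in 1 | out 4 | prev ⊥ | push {4}
  [9] u=2 | in ⊤ | out ⊤ | prev 1 | push {0,1}
  [10] u=3 | in 3 | out 4 | prev ⊥ | push {2}
  [11] u=5 | in ⊤ | out ⊤ | prev 3 | push {3}
  [12] u=4 | in 4 | out 4 | prev ⊥ | push {5}
  [13] u=0 | in ⊤ | out ⊤ | ==
  [14] u=1 | in ⊤ | out ⊤ | prev 4 | push {4}
  [15] u=2 | in ⊤ | out ⊤ | ==
  [16] u=3 | in ⊤ | out ⊤ | prev 4 | push {1,2}
  [17] u=5 | in ⊤ | out ⊤ | ==
  [18] u=4 | in ⊤ | out ⊤ | prev 4 | push {0,5}
  [19] u=1 | in ⊤ | out ⊤ | ==
  [20] u=2 | in ⊤ | out ⊤ | ==
  [21] u=0 | in ⊤ | out ⊤ | ==
  [22] u=5 | in ⊤ | out ⊤ | ==

Converged values:
  [0] ⊤
  [1] ⊤
  [2] ⊤
  [3] ⊤
  [4] ⊤
  [5] ⊤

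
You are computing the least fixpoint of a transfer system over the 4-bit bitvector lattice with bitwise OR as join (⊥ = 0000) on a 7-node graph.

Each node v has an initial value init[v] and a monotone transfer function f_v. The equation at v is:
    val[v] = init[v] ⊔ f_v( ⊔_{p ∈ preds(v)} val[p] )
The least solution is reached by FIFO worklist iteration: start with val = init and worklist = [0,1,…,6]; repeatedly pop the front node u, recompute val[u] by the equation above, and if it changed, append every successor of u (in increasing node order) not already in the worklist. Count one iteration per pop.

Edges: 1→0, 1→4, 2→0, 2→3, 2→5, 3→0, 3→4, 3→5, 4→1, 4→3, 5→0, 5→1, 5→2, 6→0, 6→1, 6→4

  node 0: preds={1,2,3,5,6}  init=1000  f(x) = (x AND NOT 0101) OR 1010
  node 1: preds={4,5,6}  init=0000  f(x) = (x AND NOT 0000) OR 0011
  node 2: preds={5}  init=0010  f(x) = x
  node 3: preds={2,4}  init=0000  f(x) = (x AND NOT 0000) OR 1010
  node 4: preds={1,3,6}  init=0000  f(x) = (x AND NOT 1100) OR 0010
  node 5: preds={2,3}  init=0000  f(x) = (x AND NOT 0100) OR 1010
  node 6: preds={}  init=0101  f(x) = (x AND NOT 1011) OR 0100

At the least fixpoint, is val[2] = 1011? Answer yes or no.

yes

Iteration log — 21 steps:
  step 1. node 0  ⊔preds=0111  new=1010  old=1000  +wl: 
  step 2. node 1  ⊔preds=0101  new=0111  old=0000  +wl: 0
  step 3. node 2  ⊔preds=0000  new=0010  stable
  step 4. node 3  ⊔preds=0010  new=1010  old=0000  +wl: 
  step 5. node 4  ⊔preds=1111  new=0011  old=0000  +wl: 1,3
  step 6. node 5  ⊔preds=1010  new=1010  old=0000  +wl: 2
  step 7. node 6  ⊔preds=0000  new=0101  stable
  step 8. node 0  ⊔preds=1111  new=1010  stable
  step 9. node 1  ⊔preds=1111  new=1111  old=0111  +wl: 0,4
  step 10. node 3  ⊔preds=0011  new=1011  old=1010  +wl: 5
  step 11. node 2  ⊔preds=1010  new=1010  old=0010  +wl: 3
  step 12. node 0  ⊔preds=1111  new=1010  stable
  step 13. node 4  ⊔preds=1111  new=0011  stable
  step 14. node 5  ⊔preds=1011  new=1011  old=1010  +wl: 0,1,2
  step 15. node 3  ⊔preds=1011  new=1011  stable
  step 16. node 0  ⊔preds=1111  new=1010  stable
  step 17. node 1  ⊔preds=1111  new=1111  stable
  step 18. node 2  ⊔preds=1011  new=1011  old=1010  +wl: 0,3,5
  step 19. node 0  ⊔preds=1111  new=1010  stable
  step 20. node 3  ⊔preds=1011  new=1011  stable
  step 21. node 5  ⊔preds=1011  new=1011  stable

Least fixpoint reached:
  node 0: 1010
  node 1: 1111
  node 2: 1011
  node 3: 1011
  node 4: 0011
  node 5: 1011
  node 6: 0101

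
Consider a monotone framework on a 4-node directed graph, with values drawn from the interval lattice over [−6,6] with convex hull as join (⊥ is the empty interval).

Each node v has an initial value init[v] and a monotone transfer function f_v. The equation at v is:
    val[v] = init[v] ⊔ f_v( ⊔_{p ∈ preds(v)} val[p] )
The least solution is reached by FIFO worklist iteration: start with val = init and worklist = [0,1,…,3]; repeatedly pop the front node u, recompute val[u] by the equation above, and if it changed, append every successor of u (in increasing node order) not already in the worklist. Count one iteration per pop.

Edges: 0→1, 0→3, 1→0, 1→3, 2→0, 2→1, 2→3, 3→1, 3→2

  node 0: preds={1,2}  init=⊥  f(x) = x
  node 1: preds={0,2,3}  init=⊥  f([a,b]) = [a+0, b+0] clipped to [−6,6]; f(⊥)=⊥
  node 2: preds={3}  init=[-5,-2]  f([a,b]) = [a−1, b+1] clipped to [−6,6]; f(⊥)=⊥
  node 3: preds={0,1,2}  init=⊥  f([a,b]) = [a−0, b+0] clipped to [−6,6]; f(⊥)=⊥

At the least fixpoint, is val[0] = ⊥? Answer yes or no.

Iteration log — 55 steps:
  step 1. node 0  ⊔preds=[-5,-2]  new=[-5,-2]  old=⊥  +wl: 
  step 2. node 1  ⊔preds=[-5,-2]  new=[-5,-2]  old=⊥  +wl: 0
  step 3. node 2  ⊔preds=⊥  new=[-5,-2]  stable
  step 4. node 3  ⊔preds=[-5,-2]  new=[-5,-2]  old=⊥  +wl: 1,2
  step 5. node 0  ⊔preds=[-5,-2]  new=[-5,-2]  stable
  step 6. node 1  ⊔preds=[-5,-2]  new=[-5,-2]  stable
  step 7. node 2  ⊔preds=[-5,-2]  new=[-6,-1]  old=[-5,-2]  +wl: 0,1,3
  step 8. node 0  ⊔preds=[-6,-1]  new=[-6,-1]  old=[-5,-2]  +wl: 
  step 9. node 1  ⊔preds=[-6,-1]  new=[-6,-1]  old=[-5,-2]  +wl: 0
  step 10. node 3  ⊔preds=[-6,-1]  new=[-6,-1]  old=[-5,-2]  +wl: 1,2
  step 11. node 0  ⊔preds=[-6,-1]  new=[-6,-1]  stable
  step 12. node 1  ⊔preds=[-6,-1]  new=[-6,-1]  stable
  step 13. node 2  ⊔preds=[-6,-1]  new=[-6,0]  old=[-6,-1]  +wl: 0,1,3
  step 14. node 0  ⊔preds=[-6,0]  new=[-6,0]  old=[-6,-1]  +wl: 
  step 15. node 1  ⊔preds=[-6,0]  new=[-6,0]  old=[-6,-1]  +wl: 0
  step 16. node 3  ⊔preds=[-6,0]  new=[-6,0]  old=[-6,-1]  +wl: 1,2
  step 17. node 0  ⊔preds=[-6,0]  new=[-6,0]  stable
  step 18. node 1  ⊔preds=[-6,0]  new=[-6,0]  stable
  step 19. node 2  ⊔preds=[-6,0]  new=[-6,1]  old=[-6,0]  +wl: 0,1,3
  step 20. node 0  ⊔preds=[-6,1]  new=[-6,1]  old=[-6,0]  +wl: 
  step 21. node 1  ⊔preds=[-6,1]  new=[-6,1]  old=[-6,0]  +wl: 0
  step 22. node 3  ⊔preds=[-6,1]  new=[-6,1]  old=[-6,0]  +wl: 1,2
  step 23. node 0  ⊔preds=[-6,1]  new=[-6,1]  stable
  step 24. node 1  ⊔preds=[-6,1]  new=[-6,1]  stable
  step 25. node 2  ⊔preds=[-6,1]  new=[-6,2]  old=[-6,1]  +wl: 0,1,3
  step 26. node 0  ⊔preds=[-6,2]  new=[-6,2]  old=[-6,1]  +wl: 
  step 27. node 1  ⊔preds=[-6,2]  new=[-6,2]  old=[-6,1]  +wl: 0
  step 28. node 3  ⊔preds=[-6,2]  new=[-6,2]  old=[-6,1]  +wl: 1,2
  step 29. node 0  ⊔preds=[-6,2]  new=[-6,2]  stable
  step 30. node 1  ⊔preds=[-6,2]  new=[-6,2]  stable
  step 31. node 2  ⊔preds=[-6,2]  new=[-6,3]  old=[-6,2]  +wl: 0,1,3
  step 32. node 0  ⊔preds=[-6,3]  new=[-6,3]  old=[-6,2]  +wl: 
  step 33. node 1  ⊔preds=[-6,3]  new=[-6,3]  old=[-6,2]  +wl: 0
  step 34. node 3  ⊔preds=[-6,3]  new=[-6,3]  old=[-6,2]  +wl: 1,2
  step 35. node 0  ⊔preds=[-6,3]  new=[-6,3]  stable
  step 36. node 1  ⊔preds=[-6,3]  new=[-6,3]  stable
  step 37. node 2  ⊔preds=[-6,3]  new=[-6,4]  old=[-6,3]  +wl: 0,1,3
  step 38. node 0  ⊔preds=[-6,4]  new=[-6,4]  old=[-6,3]  +wl: 
  step 39. node 1  ⊔preds=[-6,4]  new=[-6,4]  old=[-6,3]  +wl: 0
  step 40. node 3  ⊔preds=[-6,4]  new=[-6,4]  old=[-6,3]  +wl: 1,2
  step 41. node 0  ⊔preds=[-6,4]  new=[-6,4]  stable
  step 42. node 1  ⊔preds=[-6,4]  new=[-6,4]  stable
  step 43. node 2  ⊔preds=[-6,4]  new=[-6,5]  old=[-6,4]  +wl: 0,1,3
  step 44. node 0  ⊔preds=[-6,5]  new=[-6,5]  old=[-6,4]  +wl: 
  step 45. node 1  ⊔preds=[-6,5]  new=[-6,5]  old=[-6,4]  +wl: 0
  step 46. node 3  ⊔preds=[-6,5]  new=[-6,5]  old=[-6,4]  +wl: 1,2
  step 47. node 0  ⊔preds=[-6,5]  new=[-6,5]  stable
  step 48. node 1  ⊔preds=[-6,5]  new=[-6,5]  stable
  step 49. node 2  ⊔preds=[-6,5]  new=[-6,6]  old=[-6,5]  +wl: 0,1,3
  step 50. node 0  ⊔preds=[-6,6]  new=[-6,6]  old=[-6,5]  +wl: 
  step 51. node 1  ⊔preds=[-6,6]  new=[-6,6]  old=[-6,5]  +wl: 0
  step 52. node 3  ⊔preds=[-6,6]  new=[-6,6]  old=[-6,5]  +wl: 1,2
  step 53. node 0  ⊔preds=[-6,6]  new=[-6,6]  stable
  step 54. node 1  ⊔preds=[-6,6]  new=[-6,6]  stable
  step 55. node 2  ⊔preds=[-6,6]  new=[-6,6]  stable

Least fixpoint reached:
  node 0: [-6,6]
  node 1: [-6,6]
  node 2: [-6,6]
  node 3: [-6,6]

no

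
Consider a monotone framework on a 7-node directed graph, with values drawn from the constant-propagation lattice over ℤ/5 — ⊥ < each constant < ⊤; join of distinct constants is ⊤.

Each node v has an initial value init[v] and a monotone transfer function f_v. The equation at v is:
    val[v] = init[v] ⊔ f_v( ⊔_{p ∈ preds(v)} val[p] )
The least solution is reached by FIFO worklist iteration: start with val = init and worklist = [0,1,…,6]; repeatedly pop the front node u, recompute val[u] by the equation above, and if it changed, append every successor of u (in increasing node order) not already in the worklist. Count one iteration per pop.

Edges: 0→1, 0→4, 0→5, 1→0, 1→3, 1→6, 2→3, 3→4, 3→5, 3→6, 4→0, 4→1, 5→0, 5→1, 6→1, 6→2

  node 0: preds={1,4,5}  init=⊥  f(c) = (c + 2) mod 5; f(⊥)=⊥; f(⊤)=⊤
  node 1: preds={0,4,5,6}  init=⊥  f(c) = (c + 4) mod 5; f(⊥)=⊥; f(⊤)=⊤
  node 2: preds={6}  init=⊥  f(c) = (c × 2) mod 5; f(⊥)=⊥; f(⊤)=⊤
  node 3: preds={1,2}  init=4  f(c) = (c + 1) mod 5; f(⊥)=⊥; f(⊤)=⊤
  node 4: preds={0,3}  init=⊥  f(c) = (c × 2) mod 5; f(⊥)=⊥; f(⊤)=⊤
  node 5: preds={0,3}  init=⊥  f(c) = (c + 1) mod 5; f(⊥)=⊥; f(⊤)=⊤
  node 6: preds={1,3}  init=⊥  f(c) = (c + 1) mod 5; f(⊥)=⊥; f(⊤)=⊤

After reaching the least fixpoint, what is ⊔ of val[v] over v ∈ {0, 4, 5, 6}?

Worklist (20 pops):
  #1 pop 0: in=⊥ → ⊥ (no change)
  #2 pop 1: in=⊥ → ⊥ (no change)
  #3 pop 2: in=⊥ → ⊥ (no change)
  #4 pop 3: in=⊥ → 4 (no change)
  #5 pop 4: in=4 → 3 (was ⊥); enqueue [0,1]
  #6 pop 5: in=4 → 0 (was ⊥); enqueue []
  #7 pop 6: in=4 → 0 (was ⊥); enqueue [2]
  #8 pop 0: in=⊤ → ⊤ (was ⊥); enqueue [4,5]
  #9 pop 1: in=⊤ → ⊤ (was ⊥); enqueue [0,3,6]
  #10 pop 2: in=0 → 0 (was ⊥); enqueue []
  #11 pop 4: in=⊤ → ⊤ (was 3); enqueue [1]
  #12 pop 5: in=⊤ → ⊤ (was 0); enqueue []
  #13 pop 0: in=⊤ → ⊤ (no change)
  #14 pop 3: in=⊤ → ⊤ (was 4); enqueue [4,5]
  #15 pop 6: in=⊤ → ⊤ (was 0); enqueue [2]
  #16 pop 1: in=⊤ → ⊤ (no change)
  #17 pop 4: in=⊤ → ⊤ (no change)
  #18 pop 5: in=⊤ → ⊤ (no change)
  #19 pop 2: in=⊤ → ⊤ (was 0); enqueue [3]
  #20 pop 3: in=⊤ → ⊤ (no change)

Fixpoint:
  val[0] = ⊤
  val[1] = ⊤
  val[2] = ⊤
  val[3] = ⊤
  val[4] = ⊤
  val[5] = ⊤
  val[6] = ⊤

⊤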